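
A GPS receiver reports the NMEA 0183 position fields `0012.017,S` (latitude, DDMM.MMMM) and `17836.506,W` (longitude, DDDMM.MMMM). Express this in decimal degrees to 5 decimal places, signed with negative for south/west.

-0.20028, -178.60843

Lat: degrees = first 2 digits = 0, minutes = 12.017; 0 + 12.017/60 = 0.200283
hemisphere S, so the sign is −
λ: split at 3 digits → 178° and 36.506′; 178 + 36.506/60 = 178.608433
hemisphere W, so the sign is −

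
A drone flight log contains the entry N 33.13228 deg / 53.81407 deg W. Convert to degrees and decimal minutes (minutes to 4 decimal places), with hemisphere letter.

Latitude: minutes = (33.132280 − 33) × 60 = 7.936800
Longitude: minutes = (53.814070 − 53) × 60 = 48.844200

33° 7.9368′ N, 53° 48.8442′ W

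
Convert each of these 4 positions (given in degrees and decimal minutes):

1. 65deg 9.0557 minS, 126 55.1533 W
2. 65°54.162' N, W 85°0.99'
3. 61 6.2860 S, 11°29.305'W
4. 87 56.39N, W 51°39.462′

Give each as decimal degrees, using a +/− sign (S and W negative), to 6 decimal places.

1. -65.150928, -126.919222
2. 65.902700, -85.016500
3. -61.104767, -11.488417
4. 87.939833, -51.657700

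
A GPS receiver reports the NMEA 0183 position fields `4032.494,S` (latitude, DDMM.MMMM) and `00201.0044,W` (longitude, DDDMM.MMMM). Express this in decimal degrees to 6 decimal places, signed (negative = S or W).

-40.541567, -2.016740

φ: split at 2 digits → 40° and 32.494′; 40 + 32.494/60 = 40.5415667
S → negative
Longitude: split at 3 digits → 002° and 1.0044′; 2 + 1.0044/60 = 2.0167400
W → negative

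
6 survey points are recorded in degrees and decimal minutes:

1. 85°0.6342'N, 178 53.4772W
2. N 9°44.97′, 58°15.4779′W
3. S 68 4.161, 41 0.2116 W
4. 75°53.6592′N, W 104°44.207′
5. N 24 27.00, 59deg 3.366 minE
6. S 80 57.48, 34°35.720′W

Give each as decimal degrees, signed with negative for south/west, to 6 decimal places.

Point 1:
  φ: 85 + 0.6342/60 = 85.0105700
  N → positive
  Longitude: 178 + 53.4772/60 = 178.8912867
  hemisphere W, so the sign is −
Point 2:
  Latitude: 44.97′ = 0.749500°; total 9.7495000
  N → positive
  Lon: 15.4779′ = 0.257965°; total 58.2579650
  W → negative
Point 3:
  φ: 68 + 4.161/60 = 68.0693500
  S → negative
  Lon: 0.2116′ = 0.003527°; total 41.0035267
  W ⇒ negate
Point 4:
  Latitude: 53.6592′ = 0.894320°; total 75.8943200
  N → positive
  Lon: 44.207′ = 0.736783°; total 104.7367833
  W → negative
Point 5:
  Latitude: 27′ = 0.450000°; total 24.4500000
  N → positive
  λ: 59 + 3.366/60 = 59.0561000
  E ⇒ keep positive
Point 6:
  Latitude: 57.48′ = 0.958000°; total 80.9580000
  S ⇒ negate
  Lon: 35.72′ = 0.595333°; total 34.5953333
  W ⇒ negate

1. 85.010570, -178.891287
2. 9.749500, -58.257965
3. -68.069350, -41.003527
4. 75.894320, -104.736783
5. 24.450000, 59.056100
6. -80.958000, -34.595333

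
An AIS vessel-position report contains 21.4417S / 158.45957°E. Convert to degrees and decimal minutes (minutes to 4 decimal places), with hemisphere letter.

21° 26.5020′ S, 158° 27.5742′ E

Latitude: minutes = (21.441700 − 21) × 60 = 26.502000
Lon: minutes = (158.459570 − 158) × 60 = 27.574200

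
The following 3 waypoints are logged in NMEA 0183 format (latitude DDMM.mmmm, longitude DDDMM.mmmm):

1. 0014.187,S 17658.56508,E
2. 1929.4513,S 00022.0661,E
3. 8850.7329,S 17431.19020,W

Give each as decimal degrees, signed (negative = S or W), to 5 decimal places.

1. -0.23645, 176.97608
2. -19.49086, 0.36777
3. -88.84555, -174.51984

Point 1:
  Lat: split at 2 digits → 00° and 14.187′; 0 + 14.187/60 = 0.236450
  S ⇒ negate
  λ: degrees = first 3 digits = 176, minutes = 58.56508; 176 + 58.56508/60 = 176.976085
  E → positive
Point 2:
  Lat: degrees = first 2 digits = 19, minutes = 29.4513; 19 + 29.4513/60 = 19.490855
  S ⇒ negate
  λ: degrees = first 3 digits = 0, minutes = 22.0661; 0 + 22.0661/60 = 0.367768
  E ⇒ keep positive
Point 3:
  Latitude: degrees = first 2 digits = 88, minutes = 50.7329; 88 + 50.7329/60 = 88.845548
  S ⇒ negate
  Lon: degrees = first 3 digits = 174, minutes = 31.1902; 174 + 31.1902/60 = 174.519837
  hemisphere W, so the sign is −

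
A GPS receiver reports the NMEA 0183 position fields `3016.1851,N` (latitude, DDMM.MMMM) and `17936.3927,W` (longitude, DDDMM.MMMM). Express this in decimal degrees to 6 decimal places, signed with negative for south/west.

30.269752, -179.606545

Lat: degrees = first 2 digits = 30, minutes = 16.1851; 30 + 16.1851/60 = 30.2697517
N → positive
Longitude: degrees = first 3 digits = 179, minutes = 36.3927; 179 + 36.3927/60 = 179.6065450
W → negative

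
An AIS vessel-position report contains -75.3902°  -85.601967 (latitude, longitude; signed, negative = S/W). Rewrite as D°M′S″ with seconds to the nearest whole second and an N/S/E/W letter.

Latitude is negative → S; |value| = 75.390200
Latitude: 0.390200° → 23.41200′; 0.41200 × 60 = 24.72″
Longitude is negative → W; |value| = 85.601967
Lon: whole degrees 85; 36.11802′ → 36′ and 7.08″

75°23′25″ S, 85°36′7″ W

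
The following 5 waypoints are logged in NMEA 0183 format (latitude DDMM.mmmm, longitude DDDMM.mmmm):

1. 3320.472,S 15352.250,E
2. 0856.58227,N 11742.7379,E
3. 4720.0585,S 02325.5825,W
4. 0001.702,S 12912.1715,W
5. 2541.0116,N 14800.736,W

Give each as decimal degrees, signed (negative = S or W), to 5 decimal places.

1. -33.34120, 153.87083
2. 8.94304, 117.71230
3. -47.33431, -23.42638
4. -0.02837, -129.20286
5. 25.68353, -148.01227

Point 1:
  φ: split at 2 digits → 33° and 20.472′; 33 + 20.472/60 = 33.341200
  hemisphere S, so the sign is −
  λ: split at 3 digits → 153° and 52.25′; 153 + 52.25/60 = 153.870833
  E ⇒ keep positive
Point 2:
  Lat: degrees = first 2 digits = 8, minutes = 56.58227; 8 + 56.58227/60 = 8.943038
  N → positive
  λ: degrees = first 3 digits = 117, minutes = 42.7379; 117 + 42.7379/60 = 117.712298
  E → positive
Point 3:
  φ: split at 2 digits → 47° and 20.0585′; 47 + 20.0585/60 = 47.334308
  S ⇒ negate
  Lon: split at 3 digits → 023° and 25.5825′; 23 + 25.5825/60 = 23.426375
  W ⇒ negate
Point 4:
  Latitude: split at 2 digits → 00° and 1.702′; 0 + 1.702/60 = 0.028367
  S → negative
  Lon: split at 3 digits → 129° and 12.1715′; 129 + 12.1715/60 = 129.202858
  hemisphere W, so the sign is −
Point 5:
  Lat: split at 2 digits → 25° and 41.0116′; 25 + 41.0116/60 = 25.683527
  N → positive
  Longitude: split at 3 digits → 148° and 0.736′; 148 + 0.736/60 = 148.012267
  W → negative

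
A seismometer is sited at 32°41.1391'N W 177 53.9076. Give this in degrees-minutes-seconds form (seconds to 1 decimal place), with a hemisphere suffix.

φ: fractional minutes 0.13910 × 60 = 8.346″
λ: fractional minutes 0.90760 × 60 = 54.456″

32°41′8.3″ N, 177°53′54.5″ W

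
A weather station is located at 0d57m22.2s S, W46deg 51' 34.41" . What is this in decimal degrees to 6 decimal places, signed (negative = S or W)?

-0.956167, -46.859558

Latitude: 57′ + 22.2″ = 57.37000′; 0 + 57.37000/60 = 0.9561667
hemisphere S, so the sign is −
Longitude: 51′ + 34.41″ = 51.57350′; 46 + 51.57350/60 = 46.8595583
W → negative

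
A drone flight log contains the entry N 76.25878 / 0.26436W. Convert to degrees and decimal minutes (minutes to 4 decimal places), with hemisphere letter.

76° 15.5268′ N, 0° 15.8616′ W

φ: 76° + 0.258780 × 60 = 76° 15.526800′
λ: 0° + 0.264360 × 60 = 0° 15.861600′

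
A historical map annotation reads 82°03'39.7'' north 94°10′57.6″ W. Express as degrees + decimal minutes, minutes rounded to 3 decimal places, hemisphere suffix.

82° 3.662′ N, 94° 10.960′ W

φ: 3 + 39.7/60 = 3.66167′
Longitude: seconds/60 = 0.96000; minutes = 10 + 0.96000 = 10.96000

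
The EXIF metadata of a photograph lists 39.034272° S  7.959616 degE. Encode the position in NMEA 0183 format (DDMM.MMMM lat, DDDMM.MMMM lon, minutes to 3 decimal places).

3902.056,S / 00757.577,E

Lat: fractional part 0.034272 → 2.05632 minutes
Longitude: fractional part 0.959616 → 57.57696 minutes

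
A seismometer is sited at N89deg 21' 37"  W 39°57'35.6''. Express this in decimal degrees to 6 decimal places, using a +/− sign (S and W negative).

89.360278, -39.959889

φ: 89 + 21/60 + 37/3600 = 89.3602778
N → positive
Longitude: 39° + 57/60 + 35.6/3600 = 39 + 0.950000 + 0.009889 = 39.9598889
W → negative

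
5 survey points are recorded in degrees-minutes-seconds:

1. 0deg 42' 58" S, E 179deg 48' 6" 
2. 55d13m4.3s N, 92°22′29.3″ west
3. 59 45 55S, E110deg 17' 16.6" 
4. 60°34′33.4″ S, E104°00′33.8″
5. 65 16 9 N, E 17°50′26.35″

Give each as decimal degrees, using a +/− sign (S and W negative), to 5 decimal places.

1. -0.71611, 179.80167
2. 55.21786, -92.37481
3. -59.76528, 110.28794
4. -60.57594, 104.00939
5. 65.26917, 17.84065

Point 1:
  φ: 0° + 42/60 + 58/3600 = 0 + 0.700000 + 0.016111 = 0.716111
  S ⇒ negate
  Lon: 179 + 48/60 + 6/3600 = 179.801667
  E → positive
Point 2:
  Latitude: 55 + 13/60 + 4.3/3600 = 55.217861
  N ⇒ keep positive
  λ: 22′ + 29.3″ = 22.48833′; 92 + 22.48833/60 = 92.374806
  hemisphere W, so the sign is −
Point 3:
  Latitude: 45′ + 55″ = 45.91667′; 59 + 45.91667/60 = 59.765278
  S ⇒ negate
  Longitude: 17′ + 16.6″ = 17.27667′; 110 + 17.27667/60 = 110.287944
  E → positive
Point 4:
  φ: 60 + 34/60 + 33.4/3600 = 60.575944
  S → negative
  Lon: 104° + 0/60 + 33.8/3600 = 104 + 0.000000 + 0.009389 = 104.009389
  E ⇒ keep positive
Point 5:
  Latitude: 65° + 16/60 + 9/3600 = 65 + 0.266667 + 0.002500 = 65.269167
  N → positive
  Lon: 17° + 50/60 + 26.35/3600 = 17 + 0.833333 + 0.007319 = 17.840653
  E ⇒ keep positive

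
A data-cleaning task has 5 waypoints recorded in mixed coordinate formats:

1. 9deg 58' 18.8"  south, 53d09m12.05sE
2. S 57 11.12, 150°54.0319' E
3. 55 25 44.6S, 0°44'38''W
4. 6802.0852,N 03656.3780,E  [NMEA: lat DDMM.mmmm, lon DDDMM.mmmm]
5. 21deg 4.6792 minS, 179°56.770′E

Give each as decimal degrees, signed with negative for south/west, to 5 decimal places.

Point 1:
  Lat: 58′ + 18.8″ = 58.31333′; 9 + 58.31333/60 = 9.971889
  hemisphere S, so the sign is −
  λ: 53° + 9/60 + 12.05/3600 = 53 + 0.150000 + 0.003347 = 53.153347
  E ⇒ keep positive
Point 2:
  Lat: 57 + 11.12/60 = 57.185333
  hemisphere S, so the sign is −
  Lon: 150 + 54.0319/60 = 150.900532
  E ⇒ keep positive
Point 3:
  Lat: 55 + 25/60 + 44.6/3600 = 55.429056
  S → negative
  λ: 0 + 44/60 + 38/3600 = 0.743889
  W → negative
Point 4:
  φ: degrees = first 2 digits = 68, minutes = 2.0852; 68 + 2.0852/60 = 68.034753
  N → positive
  Longitude: split at 3 digits → 036° and 56.378′; 36 + 56.378/60 = 36.939633
  E ⇒ keep positive
Point 5:
  Latitude: 21 + 4.6792/60 = 21.077987
  S ⇒ negate
  λ: 56.77′ = 0.946167°; total 179.946167
  E → positive

1. -9.97189, 53.15335
2. -57.18533, 150.90053
3. -55.42906, -0.74389
4. 68.03475, 36.93963
5. -21.07799, 179.94617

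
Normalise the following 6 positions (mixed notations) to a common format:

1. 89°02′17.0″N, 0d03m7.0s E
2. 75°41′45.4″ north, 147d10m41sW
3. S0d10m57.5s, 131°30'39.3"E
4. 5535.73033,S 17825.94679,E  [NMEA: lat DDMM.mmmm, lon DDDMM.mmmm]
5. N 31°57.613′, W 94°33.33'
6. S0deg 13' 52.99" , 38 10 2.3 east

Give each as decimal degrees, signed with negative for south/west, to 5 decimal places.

1. 89.03806, 0.05194
2. 75.69594, -147.17806
3. -0.18264, 131.51092
4. -55.59551, 178.43245
5. 31.96022, -94.55550
6. -0.23139, 38.16731

Point 1:
  Latitude: 89 + 2/60 + 17/3600 = 89.038056
  N → positive
  Lon: 0 + 3/60 + 7/3600 = 0.051944
  E → positive
Point 2:
  Latitude: 41′ + 45.4″ = 41.75667′; 75 + 41.75667/60 = 75.695944
  N → positive
  Lon: 147 + 10/60 + 41/3600 = 147.178056
  W → negative
Point 3:
  φ: 0° + 10/60 + 57.5/3600 = 0 + 0.166667 + 0.015972 = 0.182639
  hemisphere S, so the sign is −
  Longitude: 131° + 30/60 + 39.3/3600 = 131 + 0.500000 + 0.010917 = 131.510917
  E → positive
Point 4:
  φ: degrees = first 2 digits = 55, minutes = 35.73033; 55 + 35.73033/60 = 55.595506
  hemisphere S, so the sign is −
  Lon: split at 3 digits → 178° and 25.94679′; 178 + 25.94679/60 = 178.432447
  E → positive
Point 5:
  φ: 57.613′ = 0.960217°; total 31.960217
  N ⇒ keep positive
  λ: 33.33′ = 0.555500°; total 94.555500
  W → negative
Point 6:
  Lat: 0° + 13/60 + 52.99/3600 = 0 + 0.216667 + 0.014719 = 0.231386
  S ⇒ negate
  Longitude: 10′ + 2.3″ = 10.03833′; 38 + 10.03833/60 = 38.167306
  E ⇒ keep positive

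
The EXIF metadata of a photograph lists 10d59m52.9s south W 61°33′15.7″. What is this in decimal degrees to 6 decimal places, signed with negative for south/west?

-10.998028, -61.554361

Latitude: 59′ + 52.9″ = 59.88167′; 10 + 59.88167/60 = 10.9980278
S → negative
Longitude: 61 + 33/60 + 15.7/3600 = 61.5543611
W → negative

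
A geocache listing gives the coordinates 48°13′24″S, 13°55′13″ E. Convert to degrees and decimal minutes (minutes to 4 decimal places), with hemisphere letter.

Latitude: seconds/60 = 0.40000; minutes = 13 + 0.40000 = 13.400000
λ: 55 + 13/60 = 55.216667′

48° 13.4000′ S, 13° 55.2167′ E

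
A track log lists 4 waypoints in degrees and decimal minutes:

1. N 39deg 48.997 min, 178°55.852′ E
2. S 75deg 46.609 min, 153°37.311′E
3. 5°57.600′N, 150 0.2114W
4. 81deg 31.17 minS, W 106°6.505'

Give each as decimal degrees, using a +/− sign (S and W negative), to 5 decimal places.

1. 39.81662, 178.93087
2. -75.77682, 153.62185
3. 5.96000, -150.00352
4. -81.51950, -106.10842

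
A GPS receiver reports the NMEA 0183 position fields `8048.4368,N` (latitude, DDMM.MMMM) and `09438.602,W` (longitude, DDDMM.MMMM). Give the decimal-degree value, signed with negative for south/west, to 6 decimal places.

80.807280, -94.643367

Lat: split at 2 digits → 80° and 48.4368′; 80 + 48.4368/60 = 80.8072800
N → positive
Lon: split at 3 digits → 094° and 38.602′; 94 + 38.602/60 = 94.6433667
hemisphere W, so the sign is −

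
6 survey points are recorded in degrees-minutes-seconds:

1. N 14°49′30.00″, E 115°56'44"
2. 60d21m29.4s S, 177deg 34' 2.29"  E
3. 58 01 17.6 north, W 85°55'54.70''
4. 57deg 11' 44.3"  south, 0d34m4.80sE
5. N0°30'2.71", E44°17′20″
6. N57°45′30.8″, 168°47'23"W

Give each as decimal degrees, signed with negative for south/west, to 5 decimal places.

1. 14.82500, 115.94556
2. -60.35817, 177.56730
3. 58.02156, -85.93186
4. -57.19564, 0.56800
5. 0.50075, 44.28889
6. 57.75856, -168.78972

Point 1:
  φ: 49′ + 30″ = 49.50000′; 14 + 49.50000/60 = 14.825000
  N ⇒ keep positive
  Lon: 56′ + 44″ = 56.73333′; 115 + 56.73333/60 = 115.945556
  E ⇒ keep positive
Point 2:
  φ: 60° + 21/60 + 29.4/3600 = 60 + 0.350000 + 0.008167 = 60.358167
  hemisphere S, so the sign is −
  λ: 34′ + 2.29″ = 34.03817′; 177 + 34.03817/60 = 177.567303
  E ⇒ keep positive
Point 3:
  Lat: 1′ + 17.6″ = 1.29333′; 58 + 1.29333/60 = 58.021556
  N → positive
  Lon: 85 + 55/60 + 54.7/3600 = 85.931861
  W ⇒ negate
Point 4:
  φ: 11′ + 44.3″ = 11.73833′; 57 + 11.73833/60 = 57.195639
  S → negative
  Longitude: 34′ + 4.8″ = 34.08000′; 0 + 34.08000/60 = 0.568000
  E → positive
Point 5:
  Latitude: 30′ + 2.71″ = 30.04517′; 0 + 30.04517/60 = 0.500753
  N ⇒ keep positive
  Lon: 44° + 17/60 + 20/3600 = 44 + 0.283333 + 0.005556 = 44.288889
  E → positive
Point 6:
  Latitude: 45′ + 30.8″ = 45.51333′; 57 + 45.51333/60 = 57.758556
  N → positive
  Longitude: 168 + 47/60 + 23/3600 = 168.789722
  W → negative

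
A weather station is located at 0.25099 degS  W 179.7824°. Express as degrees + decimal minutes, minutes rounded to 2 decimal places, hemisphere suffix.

0° 15.06′ S, 179° 46.94′ W

Lat: 0° + 0.250990 × 60 = 0° 15.0594′
Lon: fractional part 0.782400 → 46.9440 minutes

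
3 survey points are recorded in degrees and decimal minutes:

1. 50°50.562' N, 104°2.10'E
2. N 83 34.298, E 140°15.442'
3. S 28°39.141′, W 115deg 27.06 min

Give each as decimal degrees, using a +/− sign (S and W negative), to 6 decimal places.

1. 50.842700, 104.035000
2. 83.571633, 140.257367
3. -28.652350, -115.451000

Point 1:
  φ: 50 + 50.562/60 = 50.8427000
  N → positive
  Longitude: 2.1′ = 0.035000°; total 104.0350000
  E → positive
Point 2:
  φ: 83 + 34.298/60 = 83.5716333
  N ⇒ keep positive
  Longitude: 15.442′ = 0.257367°; total 140.2573667
  E ⇒ keep positive
Point 3:
  Lat: 28 + 39.141/60 = 28.6523500
  hemisphere S, so the sign is −
  Longitude: 115 + 27.06/60 = 115.4510000
  hemisphere W, so the sign is −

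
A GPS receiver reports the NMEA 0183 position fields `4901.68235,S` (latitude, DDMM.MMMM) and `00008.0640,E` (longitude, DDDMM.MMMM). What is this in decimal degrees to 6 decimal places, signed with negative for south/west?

-49.028039, 0.134400

Lat: split at 2 digits → 49° and 1.68235′; 49 + 1.68235/60 = 49.0280392
S ⇒ negate
λ: degrees = first 3 digits = 0, minutes = 8.064; 0 + 8.064/60 = 0.1344000
E ⇒ keep positive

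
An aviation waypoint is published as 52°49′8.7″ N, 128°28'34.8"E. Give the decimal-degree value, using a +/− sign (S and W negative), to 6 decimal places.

52.819083, 128.476333

φ: 52 + 49/60 + 8.7/3600 = 52.8190833
N ⇒ keep positive
Longitude: 28′ + 34.8″ = 28.58000′; 128 + 28.58000/60 = 128.4763333
E → positive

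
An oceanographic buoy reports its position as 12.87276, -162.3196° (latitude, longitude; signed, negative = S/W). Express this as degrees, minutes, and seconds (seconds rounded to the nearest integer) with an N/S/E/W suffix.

12°52′22″ N, 162°19′11″ W

Lat: 0.872760 × 60 = 52.36560′ → 52′, remainder × 60 = 21.94″
Longitude is negative → W; |value| = 162.319600
Lon: 0.319600 × 60 = 19.17600′ → 19′, remainder × 60 = 10.56″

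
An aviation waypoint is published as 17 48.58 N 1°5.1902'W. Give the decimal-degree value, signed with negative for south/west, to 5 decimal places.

17.80967, -1.08650

Latitude: 48.58′ = 0.809667°; total 17.809667
N → positive
λ: 1 + 5.1902/60 = 1.086503
W ⇒ negate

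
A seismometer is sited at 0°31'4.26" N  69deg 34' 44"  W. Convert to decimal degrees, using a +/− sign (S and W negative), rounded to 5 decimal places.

Lat: 0 + 31/60 + 4.26/3600 = 0.517850
N → positive
λ: 69° + 34/60 + 44/3600 = 69 + 0.566667 + 0.012222 = 69.578889
W ⇒ negate

0.51785, -69.57889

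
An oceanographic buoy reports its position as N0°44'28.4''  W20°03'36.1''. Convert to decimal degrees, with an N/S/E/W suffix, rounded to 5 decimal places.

Lat: 0° + 44/60 + 28.4/3600 = 0 + 0.733333 + 0.007889 = 0.741222
Longitude: 20° + 3/60 + 36.1/3600 = 20 + 0.050000 + 0.010028 = 20.060028

0.74122° N, 20.06003° W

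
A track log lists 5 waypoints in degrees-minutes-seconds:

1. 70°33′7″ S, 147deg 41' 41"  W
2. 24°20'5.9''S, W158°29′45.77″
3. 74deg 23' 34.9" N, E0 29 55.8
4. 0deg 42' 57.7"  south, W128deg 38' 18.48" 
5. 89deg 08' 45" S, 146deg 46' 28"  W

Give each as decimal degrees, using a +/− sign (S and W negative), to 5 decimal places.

Point 1:
  Lat: 70° + 33/60 + 7/3600 = 70 + 0.550000 + 0.001944 = 70.551944
  S → negative
  Longitude: 41′ + 41″ = 41.68333′; 147 + 41.68333/60 = 147.694722
  hemisphere W, so the sign is −
Point 2:
  Lat: 24° + 20/60 + 5.9/3600 = 24 + 0.333333 + 0.001639 = 24.334972
  S ⇒ negate
  Lon: 29′ + 45.77″ = 29.76283′; 158 + 29.76283/60 = 158.496047
  W ⇒ negate
Point 3:
  Lat: 74° + 23/60 + 34.9/3600 = 74 + 0.383333 + 0.009694 = 74.393028
  N → positive
  λ: 0 + 29/60 + 55.8/3600 = 0.498833
  E → positive
Point 4:
  Lat: 42′ + 57.7″ = 42.96167′; 0 + 42.96167/60 = 0.716028
  S → negative
  Lon: 128 + 38/60 + 18.48/3600 = 128.638467
  W → negative
Point 5:
  Latitude: 89 + 8/60 + 45/3600 = 89.145833
  S → negative
  λ: 46′ + 28″ = 46.46667′; 146 + 46.46667/60 = 146.774444
  W → negative

1. -70.55194, -147.69472
2. -24.33497, -158.49605
3. 74.39303, 0.49883
4. -0.71603, -128.63847
5. -89.14583, -146.77444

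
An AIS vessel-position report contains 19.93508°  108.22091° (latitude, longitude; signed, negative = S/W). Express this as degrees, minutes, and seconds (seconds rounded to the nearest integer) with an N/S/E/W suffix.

φ: 0.935080 × 60 = 56.10480′ → 56′, remainder × 60 = 6.29″
λ: 0.220910 × 60 = 13.25460′ → 13′, remainder × 60 = 15.28″

19°56′6″ N, 108°13′15″ E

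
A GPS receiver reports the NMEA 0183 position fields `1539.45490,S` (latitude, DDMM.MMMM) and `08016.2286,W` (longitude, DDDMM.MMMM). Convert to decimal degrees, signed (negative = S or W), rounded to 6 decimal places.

-15.657582, -80.270477

Lat: split at 2 digits → 15° and 39.4549′; 15 + 39.4549/60 = 15.6575817
S → negative
λ: degrees = first 3 digits = 80, minutes = 16.2286; 80 + 16.2286/60 = 80.2704767
hemisphere W, so the sign is −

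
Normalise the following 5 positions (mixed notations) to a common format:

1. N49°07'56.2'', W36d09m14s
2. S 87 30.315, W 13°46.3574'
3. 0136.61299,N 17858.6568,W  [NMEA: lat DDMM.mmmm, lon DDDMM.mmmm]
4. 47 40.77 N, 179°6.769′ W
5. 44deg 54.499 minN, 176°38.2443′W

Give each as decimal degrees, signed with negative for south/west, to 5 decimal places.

1. 49.13228, -36.15389
2. -87.50525, -13.77262
3. 1.61022, -178.97761
4. 47.67950, -179.11282
5. 44.90832, -176.63741

Point 1:
  Latitude: 7′ + 56.2″ = 7.93667′; 49 + 7.93667/60 = 49.132278
  N ⇒ keep positive
  Lon: 36° + 9/60 + 14/3600 = 36 + 0.150000 + 0.003889 = 36.153889
  W ⇒ negate
Point 2:
  φ: 30.315′ = 0.505250°; total 87.505250
  S → negative
  Longitude: 13 + 46.3574/60 = 13.772623
  W → negative
Point 3:
  Latitude: split at 2 digits → 01° and 36.61299′; 1 + 36.61299/60 = 1.610217
  N ⇒ keep positive
  λ: split at 3 digits → 178° and 58.6568′; 178 + 58.6568/60 = 178.977613
  hemisphere W, so the sign is −
Point 4:
  Lat: 40.77′ = 0.679500°; total 47.679500
  N → positive
  Lon: 179 + 6.769/60 = 179.112817
  W → negative
Point 5:
  Latitude: 44 + 54.499/60 = 44.908317
  N → positive
  Longitude: 38.2443′ = 0.637405°; total 176.637405
  W ⇒ negate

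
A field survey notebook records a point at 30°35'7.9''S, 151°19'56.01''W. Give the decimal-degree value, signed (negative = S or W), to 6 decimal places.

Latitude: 35′ + 7.9″ = 35.13167′; 30 + 35.13167/60 = 30.5855278
S ⇒ negate
Longitude: 151 + 19/60 + 56.01/3600 = 151.3322250
hemisphere W, so the sign is −

-30.585528, -151.332225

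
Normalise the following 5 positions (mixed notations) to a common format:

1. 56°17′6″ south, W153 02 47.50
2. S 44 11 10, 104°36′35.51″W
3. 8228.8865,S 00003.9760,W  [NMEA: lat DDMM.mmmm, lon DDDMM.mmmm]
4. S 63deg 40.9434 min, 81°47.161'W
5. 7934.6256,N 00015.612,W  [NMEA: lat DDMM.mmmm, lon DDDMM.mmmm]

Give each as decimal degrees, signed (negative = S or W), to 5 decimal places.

Point 1:
  Latitude: 17′ + 6″ = 17.10000′; 56 + 17.10000/60 = 56.285000
  S → negative
  Longitude: 153 + 2/60 + 47.5/3600 = 153.046528
  W → negative
Point 2:
  φ: 44 + 11/60 + 10/3600 = 44.186111
  S → negative
  λ: 36′ + 35.51″ = 36.59183′; 104 + 36.59183/60 = 104.609864
  W ⇒ negate
Point 3:
  Lat: degrees = first 2 digits = 82, minutes = 28.8865; 82 + 28.8865/60 = 82.481442
  hemisphere S, so the sign is −
  λ: split at 3 digits → 000° and 3.976′; 0 + 3.976/60 = 0.066267
  W ⇒ negate
Point 4:
  Lat: 63 + 40.9434/60 = 63.682390
  S ⇒ negate
  λ: 47.161′ = 0.786017°; total 81.786017
  W ⇒ negate
Point 5:
  φ: degrees = first 2 digits = 79, minutes = 34.6256; 79 + 34.6256/60 = 79.577093
  N → positive
  Lon: degrees = first 3 digits = 0, minutes = 15.612; 0 + 15.612/60 = 0.260200
  W → negative

1. -56.28500, -153.04653
2. -44.18611, -104.60986
3. -82.48144, -0.06627
4. -63.68239, -81.78602
5. 79.57709, -0.26020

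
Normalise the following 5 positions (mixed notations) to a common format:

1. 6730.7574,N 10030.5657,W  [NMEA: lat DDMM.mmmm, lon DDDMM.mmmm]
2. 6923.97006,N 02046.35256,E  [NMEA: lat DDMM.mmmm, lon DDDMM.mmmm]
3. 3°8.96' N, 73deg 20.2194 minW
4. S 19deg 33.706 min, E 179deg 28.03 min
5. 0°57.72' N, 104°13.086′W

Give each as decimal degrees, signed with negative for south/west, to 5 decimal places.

1. 67.51262, -100.50943
2. 69.39950, 20.77254
3. 3.14933, -73.33699
4. -19.56177, 179.46717
5. 0.96200, -104.21810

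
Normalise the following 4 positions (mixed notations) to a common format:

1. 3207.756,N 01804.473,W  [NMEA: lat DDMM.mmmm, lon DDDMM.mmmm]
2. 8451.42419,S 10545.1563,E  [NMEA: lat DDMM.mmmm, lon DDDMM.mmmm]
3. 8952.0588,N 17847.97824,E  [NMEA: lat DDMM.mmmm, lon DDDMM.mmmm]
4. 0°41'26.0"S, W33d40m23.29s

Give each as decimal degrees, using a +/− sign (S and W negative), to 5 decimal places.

1. 32.12927, -18.07455
2. -84.85707, 105.75261
3. 89.86765, 178.79964
4. -0.69056, -33.67314

Point 1:
  Latitude: degrees = first 2 digits = 32, minutes = 7.756; 32 + 7.756/60 = 32.129267
  N → positive
  λ: degrees = first 3 digits = 18, minutes = 4.473; 18 + 4.473/60 = 18.074550
  W → negative
Point 2:
  Latitude: split at 2 digits → 84° and 51.42419′; 84 + 51.42419/60 = 84.857070
  hemisphere S, so the sign is −
  Longitude: split at 3 digits → 105° and 45.1563′; 105 + 45.1563/60 = 105.752605
  E ⇒ keep positive
Point 3:
  Lat: degrees = first 2 digits = 89, minutes = 52.0588; 89 + 52.0588/60 = 89.867647
  N → positive
  Lon: degrees = first 3 digits = 178, minutes = 47.97824; 178 + 47.97824/60 = 178.799637
  E ⇒ keep positive
Point 4:
  φ: 0 + 41/60 + 26/3600 = 0.690556
  S ⇒ negate
  Lon: 33° + 40/60 + 23.29/3600 = 33 + 0.666667 + 0.006469 = 33.673136
  hemisphere W, so the sign is −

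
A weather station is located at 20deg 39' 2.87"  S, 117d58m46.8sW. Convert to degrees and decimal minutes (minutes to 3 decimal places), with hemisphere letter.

20° 39.048′ S, 117° 58.780′ W

Lat: 39 + 2.87/60 = 39.04783′
Lon: seconds/60 = 0.78000; minutes = 58 + 0.78000 = 58.78000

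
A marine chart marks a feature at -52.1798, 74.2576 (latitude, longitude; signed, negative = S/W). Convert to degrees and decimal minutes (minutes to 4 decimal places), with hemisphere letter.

52° 10.7880′ S, 74° 15.4560′ E

Latitude is negative → S; |value| = 52.179800
φ: fractional part 0.179800 → 10.788000 minutes
Longitude: minutes = (74.257600 − 74) × 60 = 15.456000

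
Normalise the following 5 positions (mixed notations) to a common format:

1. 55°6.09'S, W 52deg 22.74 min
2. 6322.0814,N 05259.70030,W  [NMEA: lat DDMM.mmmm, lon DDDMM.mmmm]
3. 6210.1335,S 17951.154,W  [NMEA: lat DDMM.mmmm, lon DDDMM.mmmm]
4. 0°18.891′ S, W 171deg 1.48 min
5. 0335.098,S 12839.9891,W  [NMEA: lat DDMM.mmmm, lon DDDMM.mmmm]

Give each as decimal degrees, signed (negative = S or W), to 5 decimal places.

Point 1:
  Latitude: 6.09′ = 0.101500°; total 55.101500
  hemisphere S, so the sign is −
  λ: 22.74′ = 0.379000°; total 52.379000
  hemisphere W, so the sign is −
Point 2:
  φ: degrees = first 2 digits = 63, minutes = 22.0814; 63 + 22.0814/60 = 63.368023
  N → positive
  Longitude: degrees = first 3 digits = 52, minutes = 59.7003; 52 + 59.7003/60 = 52.995005
  W ⇒ negate
Point 3:
  Lat: split at 2 digits → 62° and 10.1335′; 62 + 10.1335/60 = 62.168892
  hemisphere S, so the sign is −
  Lon: split at 3 digits → 179° and 51.154′; 179 + 51.154/60 = 179.852567
  W → negative
Point 4:
  Latitude: 18.891′ = 0.314850°; total 0.314850
  S → negative
  Lon: 171 + 1.48/60 = 171.024667
  W → negative
Point 5:
  Latitude: degrees = first 2 digits = 3, minutes = 35.098; 3 + 35.098/60 = 3.584967
  S → negative
  Lon: degrees = first 3 digits = 128, minutes = 39.9891; 128 + 39.9891/60 = 128.666485
  W → negative

1. -55.10150, -52.37900
2. 63.36802, -52.99501
3. -62.16889, -179.85257
4. -0.31485, -171.02467
5. -3.58497, -128.66649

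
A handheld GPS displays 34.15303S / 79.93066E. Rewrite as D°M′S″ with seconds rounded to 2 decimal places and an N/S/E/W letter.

Lat: 0.153030 × 60 = 9.18180′ → 9′, remainder × 60 = 10.9080″
λ: 0.930660 × 60 = 55.83960′ → 55′, remainder × 60 = 50.3760″

34°09′10.91″ S, 79°55′50.38″ E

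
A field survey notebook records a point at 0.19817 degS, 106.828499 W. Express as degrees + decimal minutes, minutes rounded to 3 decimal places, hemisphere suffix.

0° 11.890′ S, 106° 49.710′ W

φ: minutes = (0.198170 − 0) × 60 = 11.89020
Longitude: minutes = (106.828499 − 106) × 60 = 49.70994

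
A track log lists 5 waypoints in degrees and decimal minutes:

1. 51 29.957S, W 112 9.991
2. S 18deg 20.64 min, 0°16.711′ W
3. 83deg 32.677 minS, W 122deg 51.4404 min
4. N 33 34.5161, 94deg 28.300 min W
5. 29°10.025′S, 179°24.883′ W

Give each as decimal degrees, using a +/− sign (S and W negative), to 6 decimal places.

Point 1:
  Lat: 29.957′ = 0.499283°; total 51.4992833
  hemisphere S, so the sign is −
  λ: 9.991′ = 0.166517°; total 112.1665167
  W → negative
Point 2:
  Latitude: 18 + 20.64/60 = 18.3440000
  S ⇒ negate
  Lon: 0 + 16.711/60 = 0.2785167
  W → negative
Point 3:
  Lat: 83 + 32.677/60 = 83.5446167
  S ⇒ negate
  Longitude: 51.4404′ = 0.857340°; total 122.8573400
  hemisphere W, so the sign is −
Point 4:
  φ: 33 + 34.5161/60 = 33.5752683
  N ⇒ keep positive
  Lon: 28.3′ = 0.471667°; total 94.4716667
  W ⇒ negate
Point 5:
  Lat: 10.025′ = 0.167083°; total 29.1670833
  S ⇒ negate
  Lon: 24.883′ = 0.414717°; total 179.4147167
  hemisphere W, so the sign is −

1. -51.499283, -112.166517
2. -18.344000, -0.278517
3. -83.544617, -122.857340
4. 33.575268, -94.471667
5. -29.167083, -179.414717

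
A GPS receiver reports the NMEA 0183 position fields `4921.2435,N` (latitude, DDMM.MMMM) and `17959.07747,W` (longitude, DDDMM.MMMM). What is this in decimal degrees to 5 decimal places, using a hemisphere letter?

49.35406° N, 179.98462° W

Latitude: degrees = first 2 digits = 49, minutes = 21.2435; 49 + 21.2435/60 = 49.354058
Longitude: degrees = first 3 digits = 179, minutes = 59.07747; 179 + 59.07747/60 = 179.984625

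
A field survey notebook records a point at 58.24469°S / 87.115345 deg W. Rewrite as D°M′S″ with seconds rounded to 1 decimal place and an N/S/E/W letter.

58°14′40.9″ S, 87°06′55.2″ W

Lat: 0.244690° → 14.68140′; 0.68140 × 60 = 40.884″
λ: 0.115345° → 6.92070′; 0.92070 × 60 = 55.242″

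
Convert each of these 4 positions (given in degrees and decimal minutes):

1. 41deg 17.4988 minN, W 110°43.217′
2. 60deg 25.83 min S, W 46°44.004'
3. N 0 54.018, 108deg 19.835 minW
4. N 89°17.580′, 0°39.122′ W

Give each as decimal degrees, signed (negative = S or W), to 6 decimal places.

Point 1:
  Lat: 41 + 17.4988/60 = 41.2916467
  N → positive
  λ: 110 + 43.217/60 = 110.7202833
  W ⇒ negate
Point 2:
  φ: 25.83′ = 0.430500°; total 60.4305000
  hemisphere S, so the sign is −
  Lon: 46 + 44.004/60 = 46.7334000
  W ⇒ negate
Point 3:
  φ: 0 + 54.018/60 = 0.9003000
  N ⇒ keep positive
  Longitude: 108 + 19.835/60 = 108.3305833
  hemisphere W, so the sign is −
Point 4:
  φ: 17.58′ = 0.293000°; total 89.2930000
  N → positive
  Lon: 0 + 39.122/60 = 0.6520333
  hemisphere W, so the sign is −

1. 41.291647, -110.720283
2. -60.430500, -46.733400
3. 0.900300, -108.330583
4. 89.293000, -0.652033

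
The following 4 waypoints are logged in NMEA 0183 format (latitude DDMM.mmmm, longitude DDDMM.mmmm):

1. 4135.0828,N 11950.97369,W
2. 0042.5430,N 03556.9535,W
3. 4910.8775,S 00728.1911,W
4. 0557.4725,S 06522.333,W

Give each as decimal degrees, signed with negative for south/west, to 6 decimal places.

Point 1:
  Lat: degrees = first 2 digits = 41, minutes = 35.0828; 41 + 35.0828/60 = 41.5847133
  N → positive
  Lon: split at 3 digits → 119° and 50.97369′; 119 + 50.97369/60 = 119.8495615
  hemisphere W, so the sign is −
Point 2:
  Lat: split at 2 digits → 00° and 42.543′; 0 + 42.543/60 = 0.7090500
  N → positive
  λ: degrees = first 3 digits = 35, minutes = 56.9535; 35 + 56.9535/60 = 35.9492250
  W ⇒ negate
Point 3:
  Latitude: split at 2 digits → 49° and 10.8775′; 49 + 10.8775/60 = 49.1812917
  hemisphere S, so the sign is −
  Longitude: split at 3 digits → 007° and 28.1911′; 7 + 28.1911/60 = 7.4698517
  hemisphere W, so the sign is −
Point 4:
  Lat: degrees = first 2 digits = 5, minutes = 57.4725; 5 + 57.4725/60 = 5.9578750
  hemisphere S, so the sign is −
  Longitude: split at 3 digits → 065° and 22.333′; 65 + 22.333/60 = 65.3722167
  W → negative

1. 41.584713, -119.849562
2. 0.709050, -35.949225
3. -49.181292, -7.469852
4. -5.957875, -65.372217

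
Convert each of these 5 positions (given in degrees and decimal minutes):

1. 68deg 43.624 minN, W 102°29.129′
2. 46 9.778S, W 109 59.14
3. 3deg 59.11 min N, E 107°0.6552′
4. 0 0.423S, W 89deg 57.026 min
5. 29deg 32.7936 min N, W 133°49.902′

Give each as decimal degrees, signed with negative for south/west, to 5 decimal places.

Point 1:
  Lat: 68 + 43.624/60 = 68.727067
  N → positive
  Longitude: 29.129′ = 0.485483°; total 102.485483
  W ⇒ negate
Point 2:
  φ: 46 + 9.778/60 = 46.162967
  hemisphere S, so the sign is −
  λ: 59.14′ = 0.985667°; total 109.985667
  W ⇒ negate
Point 3:
  Latitude: 3 + 59.11/60 = 3.985167
  N → positive
  Longitude: 0.6552′ = 0.010920°; total 107.010920
  E → positive
Point 4:
  φ: 0.423′ = 0.007050°; total 0.007050
  S ⇒ negate
  Lon: 57.026′ = 0.950433°; total 89.950433
  W → negative
Point 5:
  Lat: 32.7936′ = 0.546560°; total 29.546560
  N → positive
  λ: 49.902′ = 0.831700°; total 133.831700
  W → negative

1. 68.72707, -102.48548
2. -46.16297, -109.98567
3. 3.98517, 107.01092
4. -0.00705, -89.95043
5. 29.54656, -133.83170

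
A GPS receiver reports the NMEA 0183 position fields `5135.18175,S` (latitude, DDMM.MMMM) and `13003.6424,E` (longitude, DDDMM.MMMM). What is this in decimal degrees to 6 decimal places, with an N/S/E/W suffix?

51.586363° S, 130.060707° E

φ: degrees = first 2 digits = 51, minutes = 35.18175; 51 + 35.18175/60 = 51.5863625
λ: split at 3 digits → 130° and 3.6424′; 130 + 3.6424/60 = 130.0607067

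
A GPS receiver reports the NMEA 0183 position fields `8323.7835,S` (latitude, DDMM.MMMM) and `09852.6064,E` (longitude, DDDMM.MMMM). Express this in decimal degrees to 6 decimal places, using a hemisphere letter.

83.396392° S, 98.876773° E

Latitude: split at 2 digits → 83° and 23.7835′; 83 + 23.7835/60 = 83.3963917
λ: split at 3 digits → 098° and 52.6064′; 98 + 52.6064/60 = 98.8767733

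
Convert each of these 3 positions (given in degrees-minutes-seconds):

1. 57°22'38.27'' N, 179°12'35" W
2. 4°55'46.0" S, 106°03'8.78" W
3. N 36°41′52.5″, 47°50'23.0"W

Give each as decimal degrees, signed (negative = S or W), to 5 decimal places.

Point 1:
  φ: 57° + 22/60 + 38.27/3600 = 57 + 0.366667 + 0.010631 = 57.377297
  N ⇒ keep positive
  λ: 179 + 12/60 + 35/3600 = 179.209722
  W → negative
Point 2:
  Latitude: 55′ + 46″ = 55.76667′; 4 + 55.76667/60 = 4.929444
  hemisphere S, so the sign is −
  Longitude: 106 + 3/60 + 8.78/3600 = 106.052439
  W ⇒ negate
Point 3:
  φ: 41′ + 52.5″ = 41.87500′; 36 + 41.87500/60 = 36.697917
  N → positive
  λ: 50′ + 23″ = 50.38333′; 47 + 50.38333/60 = 47.839722
  W ⇒ negate

1. 57.37730, -179.20972
2. -4.92944, -106.05244
3. 36.69792, -47.83972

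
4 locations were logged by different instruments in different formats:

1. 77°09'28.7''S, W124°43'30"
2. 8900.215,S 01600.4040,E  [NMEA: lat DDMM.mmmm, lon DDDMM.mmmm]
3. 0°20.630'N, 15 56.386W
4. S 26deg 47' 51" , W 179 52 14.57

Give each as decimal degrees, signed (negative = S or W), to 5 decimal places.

Point 1:
  Latitude: 77° + 9/60 + 28.7/3600 = 77 + 0.150000 + 0.007972 = 77.157972
  hemisphere S, so the sign is −
  Longitude: 124° + 43/60 + 30/3600 = 124 + 0.716667 + 0.008333 = 124.725000
  W → negative
Point 2:
  φ: split at 2 digits → 89° and 0.215′; 89 + 0.215/60 = 89.003583
  hemisphere S, so the sign is −
  λ: split at 3 digits → 016° and 0.404′; 16 + 0.404/60 = 16.006733
  E ⇒ keep positive
Point 3:
  φ: 20.63′ = 0.343833°; total 0.343833
  N ⇒ keep positive
  λ: 15 + 56.386/60 = 15.939767
  hemisphere W, so the sign is −
Point 4:
  Lat: 26° + 47/60 + 51/3600 = 26 + 0.783333 + 0.014167 = 26.797500
  S ⇒ negate
  Lon: 52′ + 14.57″ = 52.24283′; 179 + 52.24283/60 = 179.870714
  W → negative

1. -77.15797, -124.72500
2. -89.00358, 16.00673
3. 0.34383, -15.93977
4. -26.79750, -179.87071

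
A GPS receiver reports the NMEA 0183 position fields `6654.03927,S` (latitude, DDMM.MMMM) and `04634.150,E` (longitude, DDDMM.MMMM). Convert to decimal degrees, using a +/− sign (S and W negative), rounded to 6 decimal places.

-66.900655, 46.569167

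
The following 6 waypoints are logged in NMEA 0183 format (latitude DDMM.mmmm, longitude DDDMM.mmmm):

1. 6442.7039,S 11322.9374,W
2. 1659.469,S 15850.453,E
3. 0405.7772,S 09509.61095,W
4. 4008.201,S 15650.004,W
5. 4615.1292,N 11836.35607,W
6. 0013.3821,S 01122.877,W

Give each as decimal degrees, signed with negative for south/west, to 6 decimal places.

1. -64.711732, -113.382290
2. -16.991150, 158.840883
3. -4.096287, -95.160183
4. -40.136683, -156.833400
5. 46.252153, -118.605935
6. -0.223035, -11.381283

Point 1:
  φ: degrees = first 2 digits = 64, minutes = 42.7039; 64 + 42.7039/60 = 64.7117317
  hemisphere S, so the sign is −
  Lon: split at 3 digits → 113° and 22.9374′; 113 + 22.9374/60 = 113.3822900
  W → negative
Point 2:
  Lat: degrees = first 2 digits = 16, minutes = 59.469; 16 + 59.469/60 = 16.9911500
  hemisphere S, so the sign is −
  Longitude: split at 3 digits → 158° and 50.453′; 158 + 50.453/60 = 158.8408833
  E → positive
Point 3:
  Latitude: degrees = first 2 digits = 4, minutes = 5.7772; 4 + 5.7772/60 = 4.0962867
  S → negative
  Longitude: split at 3 digits → 095° and 9.61095′; 95 + 9.61095/60 = 95.1601825
  W → negative
Point 4:
  Lat: split at 2 digits → 40° and 8.201′; 40 + 8.201/60 = 40.1366833
  hemisphere S, so the sign is −
  Lon: degrees = first 3 digits = 156, minutes = 50.004; 156 + 50.004/60 = 156.8334000
  hemisphere W, so the sign is −
Point 5:
  Latitude: degrees = first 2 digits = 46, minutes = 15.1292; 46 + 15.1292/60 = 46.2521533
  N → positive
  λ: degrees = first 3 digits = 118, minutes = 36.35607; 118 + 36.35607/60 = 118.6059345
  W → negative
Point 6:
  Latitude: degrees = first 2 digits = 0, minutes = 13.3821; 0 + 13.3821/60 = 0.2230350
  hemisphere S, so the sign is −
  Lon: split at 3 digits → 011° and 22.877′; 11 + 22.877/60 = 11.3812833
  W ⇒ negate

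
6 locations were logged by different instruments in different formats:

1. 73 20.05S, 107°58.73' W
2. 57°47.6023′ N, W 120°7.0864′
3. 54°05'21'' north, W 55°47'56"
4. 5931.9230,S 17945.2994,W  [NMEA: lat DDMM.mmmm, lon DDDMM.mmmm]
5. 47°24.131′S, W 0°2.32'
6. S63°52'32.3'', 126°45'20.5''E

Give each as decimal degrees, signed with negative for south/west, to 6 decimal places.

1. -73.334167, -107.978833
2. 57.793372, -120.118107
3. 54.089167, -55.798889
4. -59.532050, -179.754990
5. -47.402183, -0.038667
6. -63.875639, 126.755694

Point 1:
  Latitude: 20.05′ = 0.334167°; total 73.3341667
  hemisphere S, so the sign is −
  Lon: 107 + 58.73/60 = 107.9788333
  W ⇒ negate
Point 2:
  φ: 47.6023′ = 0.793372°; total 57.7933717
  N ⇒ keep positive
  λ: 7.0864′ = 0.118107°; total 120.1181067
  W ⇒ negate
Point 3:
  Lat: 54 + 5/60 + 21/3600 = 54.0891667
  N → positive
  Longitude: 55 + 47/60 + 56/3600 = 55.7988889
  W → negative
Point 4:
  Lat: degrees = first 2 digits = 59, minutes = 31.923; 59 + 31.923/60 = 59.5320500
  S ⇒ negate
  Longitude: degrees = first 3 digits = 179, minutes = 45.2994; 179 + 45.2994/60 = 179.7549900
  hemisphere W, so the sign is −
Point 5:
  Latitude: 24.131′ = 0.402183°; total 47.4021833
  S → negative
  Lon: 2.32′ = 0.038667°; total 0.0386667
  hemisphere W, so the sign is −
Point 6:
  Latitude: 63 + 52/60 + 32.3/3600 = 63.8756389
  S → negative
  λ: 45′ + 20.5″ = 45.34167′; 126 + 45.34167/60 = 126.7556944
  E ⇒ keep positive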